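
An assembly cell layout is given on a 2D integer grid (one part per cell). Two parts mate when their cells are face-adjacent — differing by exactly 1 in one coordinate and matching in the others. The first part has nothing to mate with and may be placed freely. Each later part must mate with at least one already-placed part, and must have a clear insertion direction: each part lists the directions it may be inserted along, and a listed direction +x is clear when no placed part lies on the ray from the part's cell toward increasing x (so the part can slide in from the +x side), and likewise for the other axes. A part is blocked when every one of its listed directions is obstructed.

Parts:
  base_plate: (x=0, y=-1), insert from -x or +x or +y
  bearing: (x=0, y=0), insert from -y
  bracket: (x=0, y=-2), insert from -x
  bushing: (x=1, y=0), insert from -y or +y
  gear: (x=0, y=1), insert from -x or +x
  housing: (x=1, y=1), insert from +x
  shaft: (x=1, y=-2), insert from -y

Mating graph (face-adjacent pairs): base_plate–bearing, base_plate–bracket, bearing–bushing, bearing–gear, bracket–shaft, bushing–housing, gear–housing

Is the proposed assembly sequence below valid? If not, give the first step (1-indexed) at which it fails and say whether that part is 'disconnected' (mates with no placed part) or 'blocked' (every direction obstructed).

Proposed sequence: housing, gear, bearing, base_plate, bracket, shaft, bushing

Invalid at step 7 (blocked)

1. housing@(1, 1) [+x clear] — {housing}
2. gear@(0, 1) [-x clear] — {gear, housing}
3. bearing@(0, 0) [-y clear] — {bearing, gear, housing}
4. base_plate@(0, -1) [-x clear] — {base_plate, bearing, gear, housing}
5. bracket@(0, -2) [-x clear] — {base_plate, bearing, bracket, gear, housing}
6. shaft@(1, -2) [-y clear] — {base_plate, bearing, bracket, gear, housing, shaft}
7. bushing@(1, 0) — -y/+y all obstructed ⇒ blocked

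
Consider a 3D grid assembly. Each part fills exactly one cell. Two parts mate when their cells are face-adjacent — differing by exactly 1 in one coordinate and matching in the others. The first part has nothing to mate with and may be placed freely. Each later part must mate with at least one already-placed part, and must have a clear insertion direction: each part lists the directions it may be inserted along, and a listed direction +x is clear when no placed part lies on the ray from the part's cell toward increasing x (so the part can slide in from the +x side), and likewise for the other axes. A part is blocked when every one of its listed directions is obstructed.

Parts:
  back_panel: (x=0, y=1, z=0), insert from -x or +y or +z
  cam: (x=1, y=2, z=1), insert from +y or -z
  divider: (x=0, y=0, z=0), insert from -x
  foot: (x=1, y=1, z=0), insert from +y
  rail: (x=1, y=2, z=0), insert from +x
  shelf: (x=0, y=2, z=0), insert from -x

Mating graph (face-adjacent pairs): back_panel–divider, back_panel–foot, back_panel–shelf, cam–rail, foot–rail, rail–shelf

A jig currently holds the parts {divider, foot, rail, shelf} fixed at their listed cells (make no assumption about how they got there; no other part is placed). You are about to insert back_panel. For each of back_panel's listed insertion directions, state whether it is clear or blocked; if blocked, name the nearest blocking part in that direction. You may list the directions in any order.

+y: blocked by shelf; +z: clear; -x: clear

-x: ray from back_panel(0, 1, 0) has no placed part ⇒ clear
+y: nearest on ray is shelf@(0, 2, 0) ⇒ blocked
+z: ray from back_panel(0, 1, 0) has no placed part ⇒ clear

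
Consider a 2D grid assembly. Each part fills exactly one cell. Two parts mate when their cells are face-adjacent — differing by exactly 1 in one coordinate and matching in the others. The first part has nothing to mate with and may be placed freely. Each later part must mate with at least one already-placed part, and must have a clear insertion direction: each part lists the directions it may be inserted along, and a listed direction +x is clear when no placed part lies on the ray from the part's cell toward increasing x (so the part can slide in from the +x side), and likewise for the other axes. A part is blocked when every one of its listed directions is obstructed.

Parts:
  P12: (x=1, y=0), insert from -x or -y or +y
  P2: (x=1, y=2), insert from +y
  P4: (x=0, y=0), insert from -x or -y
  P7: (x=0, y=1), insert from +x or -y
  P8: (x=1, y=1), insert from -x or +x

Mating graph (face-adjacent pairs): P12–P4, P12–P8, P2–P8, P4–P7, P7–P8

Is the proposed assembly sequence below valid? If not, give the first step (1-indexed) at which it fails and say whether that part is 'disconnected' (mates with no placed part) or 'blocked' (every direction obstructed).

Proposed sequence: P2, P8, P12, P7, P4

Valid

1. P2@(1, 2) [+y clear] — {P2}
2. P8@(1, 1) [-x clear] — {P2, P8}
3. P12@(1, 0) [-x clear] — {P12, P2, P8}
4. P7@(0, 1) [-y clear] — {P12, P2, P7, P8}
5. P4@(0, 0) [-x clear] — {P12, P2, P4, P7, P8}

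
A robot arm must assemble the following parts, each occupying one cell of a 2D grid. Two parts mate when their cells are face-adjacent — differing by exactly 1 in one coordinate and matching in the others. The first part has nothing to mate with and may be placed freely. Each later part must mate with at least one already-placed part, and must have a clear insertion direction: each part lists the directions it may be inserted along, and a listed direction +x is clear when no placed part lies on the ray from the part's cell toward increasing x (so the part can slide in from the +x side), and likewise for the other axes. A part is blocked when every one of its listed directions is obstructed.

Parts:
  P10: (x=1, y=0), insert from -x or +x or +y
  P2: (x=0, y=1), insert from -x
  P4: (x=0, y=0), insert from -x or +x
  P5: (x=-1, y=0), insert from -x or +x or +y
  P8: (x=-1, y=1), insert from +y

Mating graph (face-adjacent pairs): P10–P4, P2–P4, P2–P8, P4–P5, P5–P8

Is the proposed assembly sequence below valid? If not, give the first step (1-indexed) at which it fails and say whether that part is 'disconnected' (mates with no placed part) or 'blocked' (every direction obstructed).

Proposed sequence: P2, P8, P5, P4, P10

Valid

1. P2@(0, 1) [-x clear] — {P2}
2. P8@(-1, 1) [+y clear] — {P2, P8}
3. P5@(-1, 0) [-x clear] — {P2, P5, P8}
4. P4@(0, 0) [+x clear] — {P2, P4, P5, P8}
5. P10@(1, 0) [+x clear] — {P10, P2, P4, P5, P8}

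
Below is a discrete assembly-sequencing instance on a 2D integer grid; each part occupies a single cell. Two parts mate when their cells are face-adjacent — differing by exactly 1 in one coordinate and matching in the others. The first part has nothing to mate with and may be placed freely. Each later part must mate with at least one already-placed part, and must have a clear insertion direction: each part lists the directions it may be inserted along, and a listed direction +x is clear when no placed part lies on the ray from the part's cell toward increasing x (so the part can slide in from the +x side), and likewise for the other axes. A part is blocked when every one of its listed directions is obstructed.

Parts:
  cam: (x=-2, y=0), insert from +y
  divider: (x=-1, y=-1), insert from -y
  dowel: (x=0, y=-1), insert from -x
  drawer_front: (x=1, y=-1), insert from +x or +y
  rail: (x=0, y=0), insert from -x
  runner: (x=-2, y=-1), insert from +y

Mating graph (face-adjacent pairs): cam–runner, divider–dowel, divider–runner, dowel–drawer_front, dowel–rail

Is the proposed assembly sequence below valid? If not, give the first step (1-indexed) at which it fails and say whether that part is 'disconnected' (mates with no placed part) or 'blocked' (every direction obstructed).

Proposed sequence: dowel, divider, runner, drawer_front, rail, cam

Valid

1. dowel@(0, -1) [-x clear] — {dowel}
2. divider@(-1, -1) [-y clear] — {divider, dowel}
3. runner@(-2, -1) [+y clear] — {divider, dowel, runner}
4. drawer_front@(1, -1) [+x clear] — {divider, dowel, drawer_front, runner}
5. rail@(0, 0) [-x clear] — {divider, dowel, drawer_front, rail, runner}
6. cam@(-2, 0) [+y clear] — {cam, divider, dowel, drawer_front, rail, runner}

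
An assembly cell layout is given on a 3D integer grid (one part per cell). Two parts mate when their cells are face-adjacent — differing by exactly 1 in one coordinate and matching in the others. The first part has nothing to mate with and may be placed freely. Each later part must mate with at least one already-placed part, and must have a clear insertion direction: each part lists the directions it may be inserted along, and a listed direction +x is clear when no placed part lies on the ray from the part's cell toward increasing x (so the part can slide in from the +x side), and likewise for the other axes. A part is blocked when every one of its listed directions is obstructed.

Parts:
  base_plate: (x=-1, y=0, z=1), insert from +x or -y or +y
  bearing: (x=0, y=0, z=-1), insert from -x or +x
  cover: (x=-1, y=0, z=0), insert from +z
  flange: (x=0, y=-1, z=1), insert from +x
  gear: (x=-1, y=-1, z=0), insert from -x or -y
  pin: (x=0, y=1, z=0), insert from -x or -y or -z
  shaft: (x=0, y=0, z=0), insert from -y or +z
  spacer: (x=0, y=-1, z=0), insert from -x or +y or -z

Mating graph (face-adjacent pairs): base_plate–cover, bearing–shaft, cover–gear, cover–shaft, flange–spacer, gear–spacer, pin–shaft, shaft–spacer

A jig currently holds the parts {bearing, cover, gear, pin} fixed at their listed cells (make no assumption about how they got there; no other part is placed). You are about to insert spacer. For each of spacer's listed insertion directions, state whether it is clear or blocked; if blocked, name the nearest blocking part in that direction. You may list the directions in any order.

+y: blocked by pin; -x: blocked by gear; -z: clear

-x: nearest on ray is gear@(-1, -1, 0) ⇒ blocked
+y: nearest on ray is pin@(0, 1, 0) ⇒ blocked
-z: ray from spacer(0, -1, 0) has no placed part ⇒ clear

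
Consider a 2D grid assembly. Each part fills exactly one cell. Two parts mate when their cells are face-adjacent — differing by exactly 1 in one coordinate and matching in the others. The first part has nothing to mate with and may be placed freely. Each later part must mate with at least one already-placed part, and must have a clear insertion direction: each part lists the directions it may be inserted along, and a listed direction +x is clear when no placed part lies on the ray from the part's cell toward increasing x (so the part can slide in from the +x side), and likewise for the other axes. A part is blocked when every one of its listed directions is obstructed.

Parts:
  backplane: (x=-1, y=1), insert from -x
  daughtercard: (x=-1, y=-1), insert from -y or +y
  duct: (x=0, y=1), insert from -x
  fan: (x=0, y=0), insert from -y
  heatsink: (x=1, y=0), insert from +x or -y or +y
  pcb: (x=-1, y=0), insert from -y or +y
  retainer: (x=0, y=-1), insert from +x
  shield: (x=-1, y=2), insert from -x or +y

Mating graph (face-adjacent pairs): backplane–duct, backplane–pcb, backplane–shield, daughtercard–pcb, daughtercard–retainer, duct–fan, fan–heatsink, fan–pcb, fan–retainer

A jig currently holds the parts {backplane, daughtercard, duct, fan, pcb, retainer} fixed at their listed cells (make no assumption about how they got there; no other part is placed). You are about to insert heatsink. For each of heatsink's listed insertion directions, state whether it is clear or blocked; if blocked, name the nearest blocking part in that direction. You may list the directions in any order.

+x: ray from heatsink(1, 0) has no placed part ⇒ clear
-y: ray from heatsink(1, 0) has no placed part ⇒ clear
+y: ray from heatsink(1, 0) has no placed part ⇒ clear

+x: clear; +y: clear; -y: clear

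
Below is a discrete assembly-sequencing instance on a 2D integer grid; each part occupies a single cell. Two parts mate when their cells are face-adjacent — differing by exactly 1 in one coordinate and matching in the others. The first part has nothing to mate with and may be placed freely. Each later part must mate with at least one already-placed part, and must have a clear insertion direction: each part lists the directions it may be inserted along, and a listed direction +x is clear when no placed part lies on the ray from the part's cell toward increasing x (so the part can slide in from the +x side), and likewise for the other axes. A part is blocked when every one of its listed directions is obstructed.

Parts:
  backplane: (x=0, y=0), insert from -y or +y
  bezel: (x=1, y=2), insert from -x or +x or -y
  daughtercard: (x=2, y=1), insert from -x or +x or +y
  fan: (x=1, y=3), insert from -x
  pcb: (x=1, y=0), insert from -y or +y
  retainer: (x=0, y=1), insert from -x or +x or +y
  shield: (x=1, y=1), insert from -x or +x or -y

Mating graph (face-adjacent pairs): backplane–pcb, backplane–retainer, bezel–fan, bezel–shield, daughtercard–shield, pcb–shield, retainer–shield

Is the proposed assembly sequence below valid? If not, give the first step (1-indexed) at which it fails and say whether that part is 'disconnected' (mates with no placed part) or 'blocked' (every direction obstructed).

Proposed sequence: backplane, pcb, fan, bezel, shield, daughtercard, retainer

1. backplane@(0, 0) [-y clear] — {backplane}
2. pcb@(1, 0) [-y clear] — {backplane, pcb}
3. fan@(1, 3) — no placed neighbour ⇒ disconnected

Invalid at step 3 (disconnected)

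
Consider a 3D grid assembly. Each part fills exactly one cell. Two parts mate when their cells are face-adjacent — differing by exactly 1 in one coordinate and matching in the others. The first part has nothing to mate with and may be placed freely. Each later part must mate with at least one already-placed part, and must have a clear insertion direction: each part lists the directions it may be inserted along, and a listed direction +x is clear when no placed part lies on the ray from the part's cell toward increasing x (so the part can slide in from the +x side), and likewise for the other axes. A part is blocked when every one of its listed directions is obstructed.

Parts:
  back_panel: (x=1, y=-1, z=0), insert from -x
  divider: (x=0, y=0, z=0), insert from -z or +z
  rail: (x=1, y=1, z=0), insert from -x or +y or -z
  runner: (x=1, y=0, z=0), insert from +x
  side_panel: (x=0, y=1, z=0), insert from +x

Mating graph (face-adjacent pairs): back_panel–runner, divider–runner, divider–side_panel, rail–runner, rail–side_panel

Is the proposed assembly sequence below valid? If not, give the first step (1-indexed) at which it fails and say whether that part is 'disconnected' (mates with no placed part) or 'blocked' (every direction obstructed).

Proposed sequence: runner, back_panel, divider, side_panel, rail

Valid

1. runner@(1, 0, 0) [+x clear] — {runner}
2. back_panel@(1, -1, 0) [-x clear] — {back_panel, runner}
3. divider@(0, 0, 0) [-z clear] — {back_panel, divider, runner}
4. side_panel@(0, 1, 0) [+x clear] — {back_panel, divider, runner, side_panel}
5. rail@(1, 1, 0) [+y clear] — {back_panel, divider, rail, runner, side_panel}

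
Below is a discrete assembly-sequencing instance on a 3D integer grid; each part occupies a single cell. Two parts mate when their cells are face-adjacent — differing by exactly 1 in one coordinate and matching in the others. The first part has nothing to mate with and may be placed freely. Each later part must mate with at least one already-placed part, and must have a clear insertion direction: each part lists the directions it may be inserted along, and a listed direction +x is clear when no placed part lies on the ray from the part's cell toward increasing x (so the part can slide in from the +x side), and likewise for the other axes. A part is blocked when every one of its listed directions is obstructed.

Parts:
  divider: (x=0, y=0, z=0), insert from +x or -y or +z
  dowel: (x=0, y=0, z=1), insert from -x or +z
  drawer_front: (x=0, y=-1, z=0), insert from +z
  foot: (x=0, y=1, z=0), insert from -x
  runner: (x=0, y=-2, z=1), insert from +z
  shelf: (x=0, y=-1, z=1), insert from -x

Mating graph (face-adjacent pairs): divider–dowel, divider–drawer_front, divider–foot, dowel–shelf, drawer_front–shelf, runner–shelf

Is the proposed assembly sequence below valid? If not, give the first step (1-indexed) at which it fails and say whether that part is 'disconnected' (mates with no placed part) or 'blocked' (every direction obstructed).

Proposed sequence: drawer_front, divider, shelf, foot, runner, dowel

Valid

1. drawer_front@(0, -1, 0) [+z clear] — {drawer_front}
2. divider@(0, 0, 0) [+x clear] — {divider, drawer_front}
3. shelf@(0, -1, 1) [-x clear] — {divider, drawer_front, shelf}
4. foot@(0, 1, 0) [-x clear] — {divider, drawer_front, foot, shelf}
5. runner@(0, -2, 1) [+z clear] — {divider, drawer_front, foot, runner, shelf}
6. dowel@(0, 0, 1) [-x clear] — {divider, dowel, drawer_front, foot, runner, shelf}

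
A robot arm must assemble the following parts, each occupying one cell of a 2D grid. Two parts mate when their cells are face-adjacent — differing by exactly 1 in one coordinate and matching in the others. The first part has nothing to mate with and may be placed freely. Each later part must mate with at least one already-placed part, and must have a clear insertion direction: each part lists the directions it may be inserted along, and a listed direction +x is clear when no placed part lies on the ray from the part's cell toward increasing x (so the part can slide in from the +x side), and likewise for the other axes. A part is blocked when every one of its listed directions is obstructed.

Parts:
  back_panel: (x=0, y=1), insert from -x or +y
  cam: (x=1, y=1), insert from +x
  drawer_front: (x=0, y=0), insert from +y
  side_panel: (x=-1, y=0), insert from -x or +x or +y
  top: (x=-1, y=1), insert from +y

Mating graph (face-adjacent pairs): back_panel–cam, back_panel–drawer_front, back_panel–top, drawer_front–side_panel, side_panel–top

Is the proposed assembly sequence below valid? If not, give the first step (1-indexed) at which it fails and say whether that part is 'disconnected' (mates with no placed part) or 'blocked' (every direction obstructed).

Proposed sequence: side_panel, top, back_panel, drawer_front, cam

1. side_panel@(-1, 0) [-x clear] — {side_panel}
2. top@(-1, 1) [+y clear] — {side_panel, top}
3. back_panel@(0, 1) [+y clear] — {back_panel, side_panel, top}
4. drawer_front@(0, 0) — +y all obstructed ⇒ blocked

Invalid at step 4 (blocked)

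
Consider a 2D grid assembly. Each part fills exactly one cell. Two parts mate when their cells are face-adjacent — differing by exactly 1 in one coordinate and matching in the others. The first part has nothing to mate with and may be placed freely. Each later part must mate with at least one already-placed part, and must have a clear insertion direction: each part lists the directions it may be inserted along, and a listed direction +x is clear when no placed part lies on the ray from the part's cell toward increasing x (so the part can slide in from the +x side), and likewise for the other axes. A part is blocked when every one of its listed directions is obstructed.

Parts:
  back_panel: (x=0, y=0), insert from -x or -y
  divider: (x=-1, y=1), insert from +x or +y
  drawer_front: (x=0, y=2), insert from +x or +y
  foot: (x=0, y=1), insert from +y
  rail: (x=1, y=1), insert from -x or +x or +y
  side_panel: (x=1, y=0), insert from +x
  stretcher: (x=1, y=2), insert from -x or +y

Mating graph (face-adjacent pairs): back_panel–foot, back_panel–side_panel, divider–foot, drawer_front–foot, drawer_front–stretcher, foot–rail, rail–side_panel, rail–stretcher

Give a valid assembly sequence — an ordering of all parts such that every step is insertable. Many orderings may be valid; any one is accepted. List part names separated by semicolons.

foot; rail; side_panel; stretcher; drawer_front; back_panel; divider

1. foot@(0, 1) [+y clear] — {foot}
2. rail@(1, 1) [+x clear] — {foot, rail}
3. side_panel@(1, 0) [+x clear] — {foot, rail, side_panel}
4. stretcher@(1, 2) [-x clear] — {foot, rail, side_panel, stretcher}
5. drawer_front@(0, 2) [+y clear] — {drawer_front, foot, rail, side_panel, stretcher}
6. back_panel@(0, 0) [-x clear] — {back_panel, drawer_front, foot, rail, side_panel, stretcher}
7. divider@(-1, 1) [+y clear] — {back_panel, divider, drawer_front, foot, rail, side_panel, stretcher}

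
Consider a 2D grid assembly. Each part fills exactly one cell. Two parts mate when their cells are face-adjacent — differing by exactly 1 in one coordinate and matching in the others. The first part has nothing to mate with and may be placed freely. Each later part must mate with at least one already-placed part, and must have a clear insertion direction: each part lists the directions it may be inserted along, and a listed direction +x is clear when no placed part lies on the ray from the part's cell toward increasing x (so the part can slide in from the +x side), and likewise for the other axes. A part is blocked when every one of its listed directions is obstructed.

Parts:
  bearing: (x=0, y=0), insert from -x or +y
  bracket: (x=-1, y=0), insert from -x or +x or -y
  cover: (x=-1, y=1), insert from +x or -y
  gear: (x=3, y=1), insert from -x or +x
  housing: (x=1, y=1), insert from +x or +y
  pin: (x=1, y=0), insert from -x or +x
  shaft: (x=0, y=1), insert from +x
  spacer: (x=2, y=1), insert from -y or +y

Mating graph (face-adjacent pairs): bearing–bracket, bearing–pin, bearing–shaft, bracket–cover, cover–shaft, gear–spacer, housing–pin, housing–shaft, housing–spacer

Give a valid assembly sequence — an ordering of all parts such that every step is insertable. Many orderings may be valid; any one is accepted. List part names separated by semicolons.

1. cover@(-1, 1) [+x clear] — {cover}
2. bracket@(-1, 0) [-x clear] — {bracket, cover}
3. bearing@(0, 0) [+y clear] — {bearing, bracket, cover}
4. pin@(1, 0) [+x clear] — {bearing, bracket, cover, pin}
5. shaft@(0, 1) [+x clear] — {bearing, bracket, cover, pin, shaft}
6. housing@(1, 1) [+x clear] — {bearing, bracket, cover, housing, pin, shaft}
7. spacer@(2, 1) [-y clear] — {bearing, bracket, cover, housing, pin, shaft, spacer}
8. gear@(3, 1) [+x clear] — {bearing, bracket, cover, gear, housing, pin, shaft, spacer}

cover; bracket; bearing; pin; shaft; housing; spacer; gear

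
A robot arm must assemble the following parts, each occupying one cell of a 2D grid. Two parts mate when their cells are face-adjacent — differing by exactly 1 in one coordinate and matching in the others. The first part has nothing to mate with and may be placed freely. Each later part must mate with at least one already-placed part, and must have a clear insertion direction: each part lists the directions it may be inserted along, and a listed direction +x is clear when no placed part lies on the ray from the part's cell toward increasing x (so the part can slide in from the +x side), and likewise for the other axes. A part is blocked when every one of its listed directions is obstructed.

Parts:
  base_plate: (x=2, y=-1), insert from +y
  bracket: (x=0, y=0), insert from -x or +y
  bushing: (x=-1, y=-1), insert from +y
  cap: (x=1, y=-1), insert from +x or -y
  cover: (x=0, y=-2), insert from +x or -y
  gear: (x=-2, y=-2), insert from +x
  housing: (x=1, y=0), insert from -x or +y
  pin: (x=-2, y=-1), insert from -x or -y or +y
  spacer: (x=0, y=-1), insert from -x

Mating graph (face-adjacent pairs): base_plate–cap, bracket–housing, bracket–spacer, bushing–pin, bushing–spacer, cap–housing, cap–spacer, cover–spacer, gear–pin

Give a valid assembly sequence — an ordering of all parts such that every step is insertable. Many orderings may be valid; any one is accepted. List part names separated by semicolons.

1. spacer@(0, -1) [-x clear] — {spacer}
2. cap@(1, -1) [+x clear] — {cap, spacer}
3. bushing@(-1, -1) [+y clear] — {bushing, cap, spacer}
4. base_plate@(2, -1) [+y clear] — {base_plate, bushing, cap, spacer}
5. pin@(-2, -1) [-x clear] — {base_plate, bushing, cap, pin, spacer}
6. housing@(1, 0) [-x clear] — {base_plate, bushing, cap, housing, pin, spacer}
7. bracket@(0, 0) [-x clear] — {base_plate, bracket, bushing, cap, housing, pin, spacer}
8. gear@(-2, -2) [+x clear] — {base_plate, bracket, bushing, cap, gear, housing, pin, spacer}
9. cover@(0, -2) [+x clear] — {base_plate, bracket, bushing, cap, cover, gear, housing, pin, spacer}

spacer; cap; bushing; base_plate; pin; housing; bracket; gear; cover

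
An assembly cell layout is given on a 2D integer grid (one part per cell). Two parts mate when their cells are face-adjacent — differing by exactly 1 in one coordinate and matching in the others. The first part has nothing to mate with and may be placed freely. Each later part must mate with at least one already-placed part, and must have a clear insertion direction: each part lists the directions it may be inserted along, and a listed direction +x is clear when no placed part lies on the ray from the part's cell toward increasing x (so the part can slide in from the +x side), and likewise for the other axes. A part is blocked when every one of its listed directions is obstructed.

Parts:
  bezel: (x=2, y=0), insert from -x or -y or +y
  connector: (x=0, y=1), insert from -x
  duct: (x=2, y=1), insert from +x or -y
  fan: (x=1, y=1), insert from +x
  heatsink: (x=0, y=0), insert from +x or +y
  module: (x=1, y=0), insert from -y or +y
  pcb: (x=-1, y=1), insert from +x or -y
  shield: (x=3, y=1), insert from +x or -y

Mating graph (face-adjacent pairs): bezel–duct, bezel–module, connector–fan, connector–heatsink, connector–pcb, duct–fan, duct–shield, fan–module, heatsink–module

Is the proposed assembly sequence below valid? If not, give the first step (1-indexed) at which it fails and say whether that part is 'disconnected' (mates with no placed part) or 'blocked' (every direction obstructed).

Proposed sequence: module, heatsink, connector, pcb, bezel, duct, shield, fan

1. module@(1, 0) [-y clear] — {module}
2. heatsink@(0, 0) [+y clear] — {heatsink, module}
3. connector@(0, 1) [-x clear] — {connector, heatsink, module}
4. pcb@(-1, 1) [-y clear] — {connector, heatsink, module, pcb}
5. bezel@(2, 0) [-y clear] — {bezel, connector, heatsink, module, pcb}
6. duct@(2, 1) [+x clear] — {bezel, connector, duct, heatsink, module, pcb}
7. shield@(3, 1) [+x clear] — {bezel, connector, duct, heatsink, module, pcb, shield}
8. fan@(1, 1) — +x all obstructed ⇒ blocked

Invalid at step 8 (blocked)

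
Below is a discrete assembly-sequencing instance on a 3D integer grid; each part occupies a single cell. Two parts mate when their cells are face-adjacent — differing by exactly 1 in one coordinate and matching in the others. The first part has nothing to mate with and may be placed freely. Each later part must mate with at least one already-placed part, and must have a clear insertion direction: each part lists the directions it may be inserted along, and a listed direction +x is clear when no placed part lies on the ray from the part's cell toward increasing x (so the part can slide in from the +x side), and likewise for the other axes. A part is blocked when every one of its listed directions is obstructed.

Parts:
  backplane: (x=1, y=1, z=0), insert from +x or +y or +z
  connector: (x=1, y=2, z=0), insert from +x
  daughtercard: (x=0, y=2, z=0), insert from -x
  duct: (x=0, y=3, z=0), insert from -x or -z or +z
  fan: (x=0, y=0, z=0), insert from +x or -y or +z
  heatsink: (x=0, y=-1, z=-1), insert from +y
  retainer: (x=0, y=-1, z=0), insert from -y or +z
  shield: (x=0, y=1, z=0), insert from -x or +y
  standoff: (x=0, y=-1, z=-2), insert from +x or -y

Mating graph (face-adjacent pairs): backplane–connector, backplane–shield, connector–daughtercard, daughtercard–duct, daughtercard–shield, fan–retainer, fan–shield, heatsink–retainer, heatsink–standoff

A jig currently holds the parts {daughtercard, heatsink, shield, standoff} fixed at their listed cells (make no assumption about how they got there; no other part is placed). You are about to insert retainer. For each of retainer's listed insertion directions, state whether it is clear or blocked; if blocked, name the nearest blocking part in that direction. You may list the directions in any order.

+z: clear; -y: clear

-y: ray from retainer(0, -1, 0) has no placed part ⇒ clear
+z: ray from retainer(0, -1, 0) has no placed part ⇒ clear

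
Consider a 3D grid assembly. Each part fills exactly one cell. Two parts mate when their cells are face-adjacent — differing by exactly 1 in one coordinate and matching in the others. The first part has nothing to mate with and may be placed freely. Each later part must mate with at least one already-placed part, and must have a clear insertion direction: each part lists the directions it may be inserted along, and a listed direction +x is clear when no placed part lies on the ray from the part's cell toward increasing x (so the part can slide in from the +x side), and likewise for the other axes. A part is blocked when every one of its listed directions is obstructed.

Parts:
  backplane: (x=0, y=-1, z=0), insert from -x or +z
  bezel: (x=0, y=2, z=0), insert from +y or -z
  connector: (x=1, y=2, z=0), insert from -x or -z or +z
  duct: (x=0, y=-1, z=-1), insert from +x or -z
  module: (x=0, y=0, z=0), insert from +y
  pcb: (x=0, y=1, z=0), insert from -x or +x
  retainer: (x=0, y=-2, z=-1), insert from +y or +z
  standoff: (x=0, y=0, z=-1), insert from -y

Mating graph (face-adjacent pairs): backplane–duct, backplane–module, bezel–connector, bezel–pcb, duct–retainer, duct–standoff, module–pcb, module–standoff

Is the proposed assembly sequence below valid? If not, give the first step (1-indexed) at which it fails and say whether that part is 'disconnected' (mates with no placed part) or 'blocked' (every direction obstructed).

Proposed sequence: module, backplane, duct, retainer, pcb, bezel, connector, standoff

1. module@(0, 0, 0) [+y clear] — {module}
2. backplane@(0, -1, 0) [-x clear] — {backplane, module}
3. duct@(0, -1, -1) [+x clear] — {backplane, duct, module}
4. retainer@(0, -2, -1) [+z clear] — {backplane, duct, module, retainer}
5. pcb@(0, 1, 0) [-x clear] — {backplane, duct, module, pcb, retainer}
6. bezel@(0, 2, 0) [+y clear] — {backplane, bezel, duct, module, pcb, retainer}
7. connector@(1, 2, 0) [-z clear] — {backplane, bezel, connector, duct, module, pcb, retainer}
8. standoff@(0, 0, -1) — -y all obstructed ⇒ blocked

Invalid at step 8 (blocked)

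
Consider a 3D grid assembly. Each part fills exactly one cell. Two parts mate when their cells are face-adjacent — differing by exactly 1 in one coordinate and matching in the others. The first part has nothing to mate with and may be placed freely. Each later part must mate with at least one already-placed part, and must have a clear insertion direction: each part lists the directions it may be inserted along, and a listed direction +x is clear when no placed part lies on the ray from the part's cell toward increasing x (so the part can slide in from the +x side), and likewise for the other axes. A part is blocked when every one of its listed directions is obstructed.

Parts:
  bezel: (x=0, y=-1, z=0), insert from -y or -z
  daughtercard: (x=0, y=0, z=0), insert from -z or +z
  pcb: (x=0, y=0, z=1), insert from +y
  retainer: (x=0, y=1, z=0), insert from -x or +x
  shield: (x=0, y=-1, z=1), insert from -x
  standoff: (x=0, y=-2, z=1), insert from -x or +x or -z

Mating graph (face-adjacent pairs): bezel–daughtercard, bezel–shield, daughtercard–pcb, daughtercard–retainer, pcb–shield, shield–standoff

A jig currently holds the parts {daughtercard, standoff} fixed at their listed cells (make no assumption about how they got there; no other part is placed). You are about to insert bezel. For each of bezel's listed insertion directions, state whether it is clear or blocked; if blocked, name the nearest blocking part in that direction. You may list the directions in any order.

-y: clear; -z: clear

-y: ray from bezel(0, -1, 0) has no placed part ⇒ clear
-z: ray from bezel(0, -1, 0) has no placed part ⇒ clear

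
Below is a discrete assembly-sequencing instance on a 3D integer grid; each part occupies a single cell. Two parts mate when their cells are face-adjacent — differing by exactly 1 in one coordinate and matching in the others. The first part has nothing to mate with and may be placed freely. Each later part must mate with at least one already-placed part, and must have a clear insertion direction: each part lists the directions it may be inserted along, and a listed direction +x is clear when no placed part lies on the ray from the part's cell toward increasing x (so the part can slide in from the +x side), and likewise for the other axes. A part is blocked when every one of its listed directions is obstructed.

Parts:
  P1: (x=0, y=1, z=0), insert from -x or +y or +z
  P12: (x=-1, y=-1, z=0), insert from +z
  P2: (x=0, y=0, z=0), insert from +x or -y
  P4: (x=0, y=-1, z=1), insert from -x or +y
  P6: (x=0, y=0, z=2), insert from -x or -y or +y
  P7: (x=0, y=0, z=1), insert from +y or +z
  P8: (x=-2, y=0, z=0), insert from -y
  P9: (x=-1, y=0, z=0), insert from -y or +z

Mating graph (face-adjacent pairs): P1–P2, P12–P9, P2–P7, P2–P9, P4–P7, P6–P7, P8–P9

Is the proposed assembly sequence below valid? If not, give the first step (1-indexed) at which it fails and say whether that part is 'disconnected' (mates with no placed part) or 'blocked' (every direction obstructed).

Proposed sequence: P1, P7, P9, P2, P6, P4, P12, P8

Invalid at step 2 (disconnected)

1. P1@(0, 1, 0) [-x clear] — {P1}
2. P7@(0, 0, 1) — no placed neighbour ⇒ disconnected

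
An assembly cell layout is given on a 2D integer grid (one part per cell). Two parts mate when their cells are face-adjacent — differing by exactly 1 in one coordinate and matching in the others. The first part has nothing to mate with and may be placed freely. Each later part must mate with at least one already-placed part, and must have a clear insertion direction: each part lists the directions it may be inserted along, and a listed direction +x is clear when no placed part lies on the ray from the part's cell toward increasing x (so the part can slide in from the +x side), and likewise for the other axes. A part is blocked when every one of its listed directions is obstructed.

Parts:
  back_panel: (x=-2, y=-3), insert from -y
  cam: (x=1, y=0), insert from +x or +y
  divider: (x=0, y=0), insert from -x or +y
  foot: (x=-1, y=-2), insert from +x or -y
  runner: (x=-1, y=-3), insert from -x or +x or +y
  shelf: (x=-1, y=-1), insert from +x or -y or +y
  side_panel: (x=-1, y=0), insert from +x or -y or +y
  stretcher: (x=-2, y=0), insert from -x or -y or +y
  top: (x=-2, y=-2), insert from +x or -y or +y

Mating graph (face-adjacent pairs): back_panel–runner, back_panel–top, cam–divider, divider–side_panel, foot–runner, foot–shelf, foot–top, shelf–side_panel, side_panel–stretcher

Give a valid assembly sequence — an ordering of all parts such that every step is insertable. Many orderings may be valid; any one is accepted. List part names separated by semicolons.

1. stretcher@(-2, 0) [-x clear] — {stretcher}
2. side_panel@(-1, 0) [+x clear] — {side_panel, stretcher}
3. shelf@(-1, -1) [+x clear] — {shelf, side_panel, stretcher}
4. foot@(-1, -2) [+x clear] — {foot, shelf, side_panel, stretcher}
5. top@(-2, -2) [-y clear] — {foot, shelf, side_panel, stretcher, top}
6. divider@(0, 0) [+y clear] — {divider, foot, shelf, side_panel, stretcher, top}
7. cam@(1, 0) [+x clear] — {cam, divider, foot, shelf, side_panel, stretcher, top}
8. runner@(-1, -3) [-x clear] — {cam, divider, foot, runner, shelf, side_panel, stretcher, top}
9. back_panel@(-2, -3) [-y clear] — {back_panel, cam, divider, foot, runner, shelf, side_panel, stretcher, top}

stretcher; side_panel; shelf; foot; top; divider; cam; runner; back_panel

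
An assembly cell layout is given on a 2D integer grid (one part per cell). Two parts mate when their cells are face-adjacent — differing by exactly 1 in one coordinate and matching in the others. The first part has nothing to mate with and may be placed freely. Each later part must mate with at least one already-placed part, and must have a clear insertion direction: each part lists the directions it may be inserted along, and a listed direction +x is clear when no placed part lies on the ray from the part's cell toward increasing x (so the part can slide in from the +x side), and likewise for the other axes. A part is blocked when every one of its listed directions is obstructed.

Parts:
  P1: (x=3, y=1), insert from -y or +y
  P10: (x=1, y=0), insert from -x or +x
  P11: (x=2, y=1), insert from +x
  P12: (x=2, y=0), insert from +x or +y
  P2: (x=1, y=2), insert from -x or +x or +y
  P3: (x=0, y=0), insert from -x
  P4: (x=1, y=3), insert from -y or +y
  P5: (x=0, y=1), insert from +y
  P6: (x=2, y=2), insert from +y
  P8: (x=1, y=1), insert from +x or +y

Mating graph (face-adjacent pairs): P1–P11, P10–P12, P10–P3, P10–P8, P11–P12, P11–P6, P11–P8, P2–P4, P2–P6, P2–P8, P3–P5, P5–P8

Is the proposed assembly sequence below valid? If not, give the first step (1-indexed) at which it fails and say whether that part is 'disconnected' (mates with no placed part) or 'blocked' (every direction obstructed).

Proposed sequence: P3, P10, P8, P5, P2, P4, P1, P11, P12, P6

1. P3@(0, 0) [-x clear] — {P3}
2. P10@(1, 0) [+x clear] — {P10, P3}
3. P8@(1, 1) [+x clear] — {P10, P3, P8}
4. P5@(0, 1) [+y clear] — {P10, P3, P5, P8}
5. P2@(1, 2) [-x clear] — {P10, P2, P3, P5, P8}
6. P4@(1, 3) [+y clear] — {P10, P2, P3, P4, P5, P8}
7. P1@(3, 1) — no placed neighbour ⇒ disconnected

Invalid at step 7 (disconnected)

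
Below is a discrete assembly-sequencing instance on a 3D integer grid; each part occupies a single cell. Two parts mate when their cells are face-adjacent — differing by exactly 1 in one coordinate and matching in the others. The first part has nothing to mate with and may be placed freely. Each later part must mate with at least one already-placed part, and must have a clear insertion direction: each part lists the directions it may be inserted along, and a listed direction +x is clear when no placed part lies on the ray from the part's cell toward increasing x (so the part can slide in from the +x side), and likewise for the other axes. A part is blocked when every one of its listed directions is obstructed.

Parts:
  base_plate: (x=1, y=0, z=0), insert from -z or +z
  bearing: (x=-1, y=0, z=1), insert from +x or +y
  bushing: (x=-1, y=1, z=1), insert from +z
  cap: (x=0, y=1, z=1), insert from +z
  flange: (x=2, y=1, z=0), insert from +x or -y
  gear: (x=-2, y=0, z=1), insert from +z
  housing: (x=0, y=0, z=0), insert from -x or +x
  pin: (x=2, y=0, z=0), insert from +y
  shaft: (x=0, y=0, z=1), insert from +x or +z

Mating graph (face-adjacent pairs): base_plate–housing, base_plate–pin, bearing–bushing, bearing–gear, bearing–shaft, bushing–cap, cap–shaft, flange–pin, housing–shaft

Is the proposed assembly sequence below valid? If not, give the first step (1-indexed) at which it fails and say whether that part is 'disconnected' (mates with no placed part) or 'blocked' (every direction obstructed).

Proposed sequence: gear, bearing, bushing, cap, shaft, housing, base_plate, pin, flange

Valid

1. gear@(-2, 0, 1) [+z clear] — {gear}
2. bearing@(-1, 0, 1) [+x clear] — {bearing, gear}
3. bushing@(-1, 1, 1) [+z clear] — {bearing, bushing, gear}
4. cap@(0, 1, 1) [+z clear] — {bearing, bushing, cap, gear}
5. shaft@(0, 0, 1) [+x clear] — {bearing, bushing, cap, gear, shaft}
6. housing@(0, 0, 0) [-x clear] — {bearing, bushing, cap, gear, housing, shaft}
7. base_plate@(1, 0, 0) [-z clear] — {base_plate, bearing, bushing, cap, gear, housing, shaft}
8. pin@(2, 0, 0) [+y clear] — {base_plate, bearing, bushing, cap, gear, housing, pin, shaft}
9. flange@(2, 1, 0) [+x clear] — {base_plate, bearing, bushing, cap, flange, gear, housing, pin, shaft}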